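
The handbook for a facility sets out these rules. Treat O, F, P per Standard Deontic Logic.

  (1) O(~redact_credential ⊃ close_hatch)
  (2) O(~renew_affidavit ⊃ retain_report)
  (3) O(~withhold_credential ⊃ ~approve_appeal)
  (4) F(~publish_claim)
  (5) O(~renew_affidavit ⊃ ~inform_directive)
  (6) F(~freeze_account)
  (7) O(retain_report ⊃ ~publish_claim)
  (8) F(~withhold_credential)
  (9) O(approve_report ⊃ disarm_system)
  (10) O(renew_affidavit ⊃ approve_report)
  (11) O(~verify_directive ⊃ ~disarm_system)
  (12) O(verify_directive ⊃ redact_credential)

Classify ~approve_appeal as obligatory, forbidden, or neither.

Premise 3 is O(~withhold_credential ⊃ ~approve_appeal), but O(~withhold_credential) is not derivable from the premises, so it does not yield O(~approve_appeal).
No premise or chain of K-axiom applications forces O(~approve_appeal), and none forces O(approve_appeal). So ~approve_appeal is neither obligatory nor forbidden under these norms.

Neither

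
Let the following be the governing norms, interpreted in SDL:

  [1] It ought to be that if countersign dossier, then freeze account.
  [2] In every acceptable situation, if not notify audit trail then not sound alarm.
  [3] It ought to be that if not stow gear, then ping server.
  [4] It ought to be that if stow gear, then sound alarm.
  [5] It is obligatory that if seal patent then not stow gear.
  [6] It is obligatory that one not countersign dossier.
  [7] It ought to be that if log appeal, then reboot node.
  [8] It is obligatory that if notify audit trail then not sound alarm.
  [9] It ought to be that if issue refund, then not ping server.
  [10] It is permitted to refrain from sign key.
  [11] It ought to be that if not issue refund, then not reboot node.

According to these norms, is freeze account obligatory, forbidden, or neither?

Neither

Premise 1 is O(countersign_dossier → freeze_account), but O(countersign_dossier) is not derivable from the premises, so it does not yield O(freeze_account).
No premise or chain of K-axiom applications forces O(freeze_account), and none forces O(¬freeze_account). So freeze_account is neither obligatory nor forbidden under these norms.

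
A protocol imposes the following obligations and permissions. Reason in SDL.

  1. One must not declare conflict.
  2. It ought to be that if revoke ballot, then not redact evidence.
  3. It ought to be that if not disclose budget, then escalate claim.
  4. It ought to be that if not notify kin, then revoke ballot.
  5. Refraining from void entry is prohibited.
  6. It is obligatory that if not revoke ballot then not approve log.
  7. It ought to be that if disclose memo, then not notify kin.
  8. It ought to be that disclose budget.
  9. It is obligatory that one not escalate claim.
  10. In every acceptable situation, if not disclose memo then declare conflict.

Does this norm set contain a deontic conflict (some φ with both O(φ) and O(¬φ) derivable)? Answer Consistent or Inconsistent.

Consistent

Premise 3 is O(¬disclose_budget → escalate_claim), but O(¬disclose_budget) is not derivable from the premises, so it does not yield O(escalate_claim).
So O(escalate_claim) is not derivable, and the apparent clash with O(¬escalate_claim) does not arise.
A world satisfying every obligation exists (e.g. approve_log=false, declare_conflict=false, disclose_budget=true, disclose_memo=true, escalate_claim=false, notify_kin=false, redact_evidence=false, revoke_ballot=true, void_entry=true); no atom is both obligatory and forbidden, so the set is consistent.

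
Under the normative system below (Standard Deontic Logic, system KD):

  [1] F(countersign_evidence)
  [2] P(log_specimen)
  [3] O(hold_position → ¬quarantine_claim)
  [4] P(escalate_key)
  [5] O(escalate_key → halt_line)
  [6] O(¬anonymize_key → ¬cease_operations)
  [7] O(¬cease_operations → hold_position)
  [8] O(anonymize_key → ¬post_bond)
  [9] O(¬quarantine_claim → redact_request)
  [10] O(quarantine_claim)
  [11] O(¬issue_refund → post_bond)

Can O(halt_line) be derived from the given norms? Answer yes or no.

Premise 5 is O(escalate_key → halt_line), but O(escalate_key) is not derivable from the premises (the permission P(escalate_key) asserts only ¬O(¬escalate_key), not O(escalate_key)), so it does not yield O(halt_line).
No other premise forces O(halt_line). An ideal world satisfying every premise can still have halt_line false, so O(halt_line) is not derivable.

No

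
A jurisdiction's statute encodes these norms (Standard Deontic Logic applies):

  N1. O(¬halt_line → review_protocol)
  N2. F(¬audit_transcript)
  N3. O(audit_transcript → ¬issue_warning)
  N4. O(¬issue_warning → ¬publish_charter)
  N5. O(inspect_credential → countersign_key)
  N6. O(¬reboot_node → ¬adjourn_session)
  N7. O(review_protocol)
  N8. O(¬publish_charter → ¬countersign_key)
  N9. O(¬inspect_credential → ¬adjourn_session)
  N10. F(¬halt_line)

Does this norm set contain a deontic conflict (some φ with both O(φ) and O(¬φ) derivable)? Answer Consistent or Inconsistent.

Consistent

Premise 1 is O(¬halt_line → review_protocol); even if O(review_protocol) held, inferring O(¬halt_line) would be affirming the consequent — invalid.
So O(¬halt_line) is not derivable, and the apparent clash with O(halt_line) does not arise.
A world satisfying every obligation exists (e.g. adjourn_session=false, audit_transcript=true, countersign_key=false, halt_line=true, inspect_credential=false, issue_warning=false, publish_charter=false, reboot_node=false, review_protocol=true); no atom is both obligatory and forbidden, so the set is consistent.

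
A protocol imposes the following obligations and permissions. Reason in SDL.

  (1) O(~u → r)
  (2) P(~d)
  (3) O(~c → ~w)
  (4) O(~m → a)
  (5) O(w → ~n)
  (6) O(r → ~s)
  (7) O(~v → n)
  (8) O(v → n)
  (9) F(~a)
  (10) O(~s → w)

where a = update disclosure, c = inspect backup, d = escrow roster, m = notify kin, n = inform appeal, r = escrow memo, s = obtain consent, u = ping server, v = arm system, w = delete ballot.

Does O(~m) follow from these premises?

No

Premise 4 is O(~m → a); even if O(a) held, inferring O(~m) would be affirming the consequent — invalid.
No other premise forces O(~m). An ideal world satisfying every premise can still have ~m false, so O(~m) is not derivable.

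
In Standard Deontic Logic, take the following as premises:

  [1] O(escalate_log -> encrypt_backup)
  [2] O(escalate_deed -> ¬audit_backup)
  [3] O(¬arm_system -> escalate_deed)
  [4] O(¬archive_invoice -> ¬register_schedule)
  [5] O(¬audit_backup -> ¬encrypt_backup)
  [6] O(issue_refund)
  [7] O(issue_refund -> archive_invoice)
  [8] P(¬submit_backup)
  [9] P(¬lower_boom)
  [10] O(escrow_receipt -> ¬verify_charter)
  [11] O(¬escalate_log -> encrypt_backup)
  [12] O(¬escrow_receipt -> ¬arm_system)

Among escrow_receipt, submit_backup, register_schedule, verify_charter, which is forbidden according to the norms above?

By case analysis on escalate_log: premise 1 gives O(escalate_log -> encrypt_backup) and premise 11 gives O(¬escalate_log -> encrypt_backup), so O(encrypt_backup) either way.
The contrapositive of premise 5 (O(¬audit_backup -> ¬encrypt_backup)) is O(encrypt_backup -> audit_backup), and O(encrypt_backup) is already established, so O(audit_backup).
Premise 2, O(escalate_deed -> ¬audit_backup), contraposes to O(audit_backup -> ¬escalate_deed); with O(audit_backup) we get O(¬escalate_deed).
Premise 3, O(¬arm_system -> escalate_deed), contraposes to O(¬escalate_deed -> arm_system); with O(¬escalate_deed) we get O(arm_system).
The contrapositive of premise 12 (O(¬escrow_receipt -> ¬arm_system)) is O(arm_system -> escrow_receipt), and O(arm_system) is already established, so O(escrow_receipt).
With premise 10, O(escrow_receipt -> ¬verify_charter), the K-axiom yields O(¬verify_charter).
So O(¬verify_charter) holds, i.e. verify_charter is forbidden. None of the other listed options is forbidden under the premises.

verify_charter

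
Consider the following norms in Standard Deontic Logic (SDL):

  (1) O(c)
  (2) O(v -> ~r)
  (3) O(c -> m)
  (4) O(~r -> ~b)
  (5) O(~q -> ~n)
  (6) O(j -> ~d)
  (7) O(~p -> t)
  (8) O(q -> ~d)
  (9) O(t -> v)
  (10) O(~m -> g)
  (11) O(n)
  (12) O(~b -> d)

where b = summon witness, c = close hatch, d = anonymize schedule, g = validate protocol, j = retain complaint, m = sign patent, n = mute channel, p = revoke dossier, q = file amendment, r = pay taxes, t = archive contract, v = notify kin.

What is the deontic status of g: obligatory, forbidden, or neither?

Neither

Premise 10 is O(~m -> g), but O(~m) is not derivable from the premises, so it does not yield O(g).
No premise or chain of K-axiom applications forces O(g), and none forces O(~g). So g is neither obligatory nor forbidden under these norms.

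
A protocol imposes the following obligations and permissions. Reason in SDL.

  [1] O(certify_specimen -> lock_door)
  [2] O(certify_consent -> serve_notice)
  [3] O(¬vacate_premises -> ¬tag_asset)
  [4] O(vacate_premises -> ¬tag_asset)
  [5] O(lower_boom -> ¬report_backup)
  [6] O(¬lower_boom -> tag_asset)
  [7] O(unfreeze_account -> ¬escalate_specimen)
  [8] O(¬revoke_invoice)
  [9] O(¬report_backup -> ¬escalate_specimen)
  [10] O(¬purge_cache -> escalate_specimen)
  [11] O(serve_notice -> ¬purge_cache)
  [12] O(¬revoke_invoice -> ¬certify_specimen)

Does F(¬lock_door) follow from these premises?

Premise 1 is O(certify_specimen -> lock_door), but O(certify_specimen) is not derivable from the premises, so it does not yield O(lock_door).
No other premise forces O(lock_door). An ideal world satisfying every premise can still have ¬lock_door true, so F(¬lock_door) is not derivable.

No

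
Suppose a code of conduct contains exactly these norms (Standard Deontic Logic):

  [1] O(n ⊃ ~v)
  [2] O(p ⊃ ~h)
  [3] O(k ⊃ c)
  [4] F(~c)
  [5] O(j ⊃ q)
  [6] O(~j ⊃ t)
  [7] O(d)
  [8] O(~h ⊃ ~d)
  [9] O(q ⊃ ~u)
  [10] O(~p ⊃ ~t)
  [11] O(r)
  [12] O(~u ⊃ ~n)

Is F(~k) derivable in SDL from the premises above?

No

Premise 3 is O(k ⊃ c); even if O(c) held, inferring O(k) would be affirming the consequent — invalid.
No other premise forces O(k). An ideal world satisfying every premise can still have ~k true, so F(~k) is not derivable.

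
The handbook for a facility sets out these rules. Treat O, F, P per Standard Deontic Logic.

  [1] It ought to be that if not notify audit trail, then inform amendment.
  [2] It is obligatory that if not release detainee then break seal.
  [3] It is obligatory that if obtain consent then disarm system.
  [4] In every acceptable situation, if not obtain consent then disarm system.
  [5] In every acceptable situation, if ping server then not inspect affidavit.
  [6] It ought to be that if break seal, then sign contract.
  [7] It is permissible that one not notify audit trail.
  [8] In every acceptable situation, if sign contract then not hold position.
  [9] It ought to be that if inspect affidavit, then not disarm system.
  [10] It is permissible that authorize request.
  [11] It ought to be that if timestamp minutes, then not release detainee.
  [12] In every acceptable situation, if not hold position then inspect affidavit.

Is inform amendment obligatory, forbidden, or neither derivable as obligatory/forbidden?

Premise 1 is O(¬notify_audit_trail → inform_amendment), but O(¬notify_audit_trail) is not derivable from the premises (the permission P(¬notify_audit_trail) asserts only ¬O(notify_audit_trail), not O(¬notify_audit_trail)), so it does not yield O(inform_amendment).
No premise or chain of K-axiom applications forces O(inform_amendment), and none forces O(¬inform_amendment). So inform_amendment is neither obligatory nor forbidden under these norms.

Neither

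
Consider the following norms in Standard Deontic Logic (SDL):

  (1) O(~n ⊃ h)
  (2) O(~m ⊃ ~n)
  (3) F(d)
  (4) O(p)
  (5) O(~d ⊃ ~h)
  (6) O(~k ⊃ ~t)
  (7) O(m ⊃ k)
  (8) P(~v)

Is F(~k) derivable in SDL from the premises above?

Yes

F(d) at premise 3 means O(~d).
From O(~d) and premise 5, O(~d ⊃ ~h), we obtain O(~h).
Premise 1, O(~n ⊃ h), contraposes to O(~h ⊃ n); with O(~h) we get O(n).
The contrapositive of premise 2 (O(~m ⊃ ~n)) is O(n ⊃ m), and O(n) is already established, so O(m).
Applying K to premise 7 (O(m ⊃ k)) and O(m) yields O(k).
Premises 4, 6, 8 do not contribute to this derivation.
So O(k) holds, i.e. F(~k). The claim follows.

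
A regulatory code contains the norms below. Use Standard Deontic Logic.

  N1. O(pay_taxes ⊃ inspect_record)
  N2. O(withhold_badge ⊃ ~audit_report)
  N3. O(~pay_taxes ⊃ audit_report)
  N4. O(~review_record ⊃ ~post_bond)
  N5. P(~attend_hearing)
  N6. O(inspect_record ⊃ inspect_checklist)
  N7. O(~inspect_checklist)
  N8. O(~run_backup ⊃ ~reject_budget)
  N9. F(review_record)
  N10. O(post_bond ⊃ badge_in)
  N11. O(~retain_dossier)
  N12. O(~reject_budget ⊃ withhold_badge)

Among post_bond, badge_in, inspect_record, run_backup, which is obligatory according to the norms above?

run_backup

Premise 7 states O(~inspect_checklist) outright.
Premise 6 is O(inspect_record ⊃ inspect_checklist); contrapositively O(~inspect_checklist ⊃ ~inspect_record). Since O(~inspect_checklist) holds, K gives O(~inspect_record).
Premise 1, O(pay_taxes ⊃ inspect_record), contraposes to O(~inspect_record ⊃ ~pay_taxes); with O(~inspect_record) we get O(~pay_taxes).
Applying K to premise 3 (O(~pay_taxes ⊃ audit_report)) and O(~pay_taxes) yields O(audit_report).
Premise 2 is O(withhold_badge ⊃ ~audit_report); contrapositively O(audit_report ⊃ ~withhold_badge). Since O(audit_report) holds, K gives O(~withhold_badge).
The contrapositive of premise 12 (O(~reject_budget ⊃ withhold_badge)) is O(~withhold_badge ⊃ reject_budget), and O(~withhold_badge) is already established, so O(reject_budget).
Premise 8, O(~run_backup ⊃ ~reject_budget), contraposes to O(reject_budget ⊃ run_backup); with O(reject_budget) we get O(run_backup).
So O(run_backup) holds — run_backup is obligatory. None of the other listed options is made obligatory by any chain of premises.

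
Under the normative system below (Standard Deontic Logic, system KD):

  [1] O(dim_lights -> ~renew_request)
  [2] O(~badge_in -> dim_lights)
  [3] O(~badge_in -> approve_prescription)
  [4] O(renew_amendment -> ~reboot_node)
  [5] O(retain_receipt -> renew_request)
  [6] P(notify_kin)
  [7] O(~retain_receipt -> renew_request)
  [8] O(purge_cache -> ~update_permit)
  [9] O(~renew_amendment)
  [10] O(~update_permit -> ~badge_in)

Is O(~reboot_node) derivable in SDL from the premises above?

No

Premise 4 is O(renew_amendment -> ~reboot_node), but O(renew_amendment) is not derivable from the premises, so it does not yield O(~reboot_node).
No other premise forces O(~reboot_node). An ideal world satisfying every premise can still have ~reboot_node false, so O(~reboot_node) is not derivable.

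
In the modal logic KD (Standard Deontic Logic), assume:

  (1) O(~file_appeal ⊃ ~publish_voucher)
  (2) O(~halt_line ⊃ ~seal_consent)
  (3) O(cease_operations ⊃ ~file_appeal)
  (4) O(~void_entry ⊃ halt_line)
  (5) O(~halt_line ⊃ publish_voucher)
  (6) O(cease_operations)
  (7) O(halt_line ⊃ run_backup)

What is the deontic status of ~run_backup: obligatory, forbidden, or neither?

Forbidden

Premise 6 gives O(cease_operations).
Applying K to premise 3 (O(cease_operations ⊃ ~file_appeal)) and O(cease_operations) yields O(~file_appeal).
From O(~file_appeal) and premise 1, O(~file_appeal ⊃ ~publish_voucher), we obtain O(~publish_voucher).
Premise 5, O(~halt_line ⊃ publish_voucher), contraposes to O(~publish_voucher ⊃ halt_line); with O(~publish_voucher) we get O(halt_line).
Applying K to premise 7 (O(halt_line ⊃ run_backup)) and O(halt_line) yields O(run_backup).
Premises 2, 4 do not contribute to this derivation.
Thus O(run_backup), which is F(~run_backup): ~run_backup is forbidden.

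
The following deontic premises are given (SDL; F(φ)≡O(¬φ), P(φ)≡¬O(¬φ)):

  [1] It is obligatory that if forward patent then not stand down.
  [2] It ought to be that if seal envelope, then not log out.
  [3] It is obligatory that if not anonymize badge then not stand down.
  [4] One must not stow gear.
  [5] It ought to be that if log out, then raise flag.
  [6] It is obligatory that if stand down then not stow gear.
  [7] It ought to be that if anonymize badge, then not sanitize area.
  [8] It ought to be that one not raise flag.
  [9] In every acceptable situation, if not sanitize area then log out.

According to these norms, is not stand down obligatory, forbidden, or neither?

Obligatory

Premise 8 gives O(¬raise_flag).
The contrapositive of premise 5 (O(log_out → raise_flag)) is O(¬raise_flag → ¬log_out), and O(¬raise_flag) is already established, so O(¬log_out).
Premise 9 is O(¬sanitize_area → log_out); contrapositively O(¬log_out → sanitize_area). Since O(¬log_out) holds, K gives O(sanitize_area).
Premise 7, O(anonymize_badge → ¬sanitize_area), contraposes to O(sanitize_area → ¬anonymize_badge); with O(sanitize_area) we get O(¬anonymize_badge).
With premise 3, O(¬anonymize_badge → ¬stand_down), the K-axiom yields O(¬stand_down).
Premises 1, 2, 4, 6 do not contribute to this derivation.
Hence ¬stand_down is obligatory.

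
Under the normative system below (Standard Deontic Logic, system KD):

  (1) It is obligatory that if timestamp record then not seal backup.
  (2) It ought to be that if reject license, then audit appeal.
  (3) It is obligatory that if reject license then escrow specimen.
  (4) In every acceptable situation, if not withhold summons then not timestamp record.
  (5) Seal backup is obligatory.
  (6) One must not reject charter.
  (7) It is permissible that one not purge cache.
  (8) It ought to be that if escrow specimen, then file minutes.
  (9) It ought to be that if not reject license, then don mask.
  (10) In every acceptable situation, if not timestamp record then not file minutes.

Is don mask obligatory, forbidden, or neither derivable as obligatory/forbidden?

Obligatory

From premise 5 we have O(seal_backup).
Premise 1 is O(timestamp_record → ¬seal_backup); contrapositively O(seal_backup → ¬timestamp_record). Since O(seal_backup) holds, K gives O(¬timestamp_record).
Premise 10 is O(¬timestamp_record → ¬file_minutes); since O(¬timestamp_record), deontic closure gives O(¬file_minutes).
The contrapositive of premise 8 (O(escrow_specimen → file_minutes)) is O(¬file_minutes → ¬escrow_specimen), and O(¬file_minutes) is already established, so O(¬escrow_specimen).
Premise 3 is O(reject_license → escrow_specimen); contrapositively O(¬escrow_specimen → ¬reject_license). Since O(¬escrow_specimen) holds, K gives O(¬reject_license).
Premise 9 is O(¬reject_license → don_mask); since O(¬reject_license), deontic closure gives O(don_mask).
Premises 2, 4, 6, 7 do not contribute to this derivation.
Hence don_mask is obligatory.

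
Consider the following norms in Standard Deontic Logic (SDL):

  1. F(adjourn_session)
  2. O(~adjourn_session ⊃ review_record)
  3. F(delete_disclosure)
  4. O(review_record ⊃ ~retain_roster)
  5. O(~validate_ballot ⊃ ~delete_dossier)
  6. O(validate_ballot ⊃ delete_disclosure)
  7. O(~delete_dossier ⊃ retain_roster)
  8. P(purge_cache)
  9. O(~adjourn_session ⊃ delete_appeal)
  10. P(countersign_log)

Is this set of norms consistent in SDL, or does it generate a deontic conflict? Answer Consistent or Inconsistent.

F(delete_disclosure) at premise 3 means O(~delete_disclosure).
Premise 6, O(validate_ballot ⊃ delete_disclosure), contraposes to O(~delete_disclosure ⊃ ~validate_ballot); with O(~delete_disclosure) we get O(~validate_ballot).
Applying K to premise 5 (O(~validate_ballot ⊃ ~delete_dossier)) and O(~validate_ballot) yields O(~delete_dossier).
Applying K to premise 7 (O(~delete_dossier ⊃ retain_roster)) and O(~delete_dossier) yields O(retain_roster).
Premise 4, O(review_record ⊃ ~retain_roster), contraposes to O(retain_roster ⊃ ~review_record); with O(retain_roster) we get O(~review_record).
Premise 2, O(~adjourn_session ⊃ review_record), contraposes to O(~review_record ⊃ adjourn_session); with O(~review_record) we get O(adjourn_session).
However, F(adjourn_session) at premise 1 amounts to O(~adjourn_session).
We now have both O(adjourn_session) and O(~adjourn_session) — adjourn_session is simultaneously obligatory and forbidden, violating the D-axiom.

Inconsistent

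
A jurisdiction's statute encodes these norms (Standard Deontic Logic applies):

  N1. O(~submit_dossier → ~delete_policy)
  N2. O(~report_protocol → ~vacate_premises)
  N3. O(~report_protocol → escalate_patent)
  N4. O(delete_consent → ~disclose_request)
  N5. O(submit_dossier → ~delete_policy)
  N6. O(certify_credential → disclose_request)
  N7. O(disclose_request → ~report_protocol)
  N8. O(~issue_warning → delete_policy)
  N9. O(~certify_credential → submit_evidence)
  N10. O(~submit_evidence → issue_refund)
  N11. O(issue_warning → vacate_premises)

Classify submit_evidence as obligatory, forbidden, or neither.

Premises 1 and 5 are O(~submit_dossier → ~delete_policy) and O(submit_dossier → ~delete_policy); every ideal world satisfies ~submit_dossier or submit_dossier, so in either case ~delete_policy holds — hence O(~delete_policy).
Premise 8, O(~issue_warning → delete_policy), contraposes to O(~delete_policy → issue_warning); with O(~delete_policy) we get O(issue_warning).
Premise 11 is O(issue_warning → vacate_premises); since O(issue_warning), deontic closure gives O(vacate_premises).
Premise 2 is O(~report_protocol → ~vacate_premises); contrapositively O(vacate_premises → report_protocol). Since O(vacate_premises) holds, K gives O(report_protocol).
Premise 7, O(disclose_request → ~report_protocol), contraposes to O(report_protocol → ~disclose_request); with O(report_protocol) we get O(~disclose_request).
The contrapositive of premise 6 (O(certify_credential → disclose_request)) is O(~disclose_request → ~certify_credential), and O(~disclose_request) is already established, so O(~certify_credential).
With premise 9, O(~certify_credential → submit_evidence), the K-axiom yields O(submit_evidence).
Premises 3, 4, 10 do not contribute to this derivation.
Hence submit_evidence is obligatory.

Obligatory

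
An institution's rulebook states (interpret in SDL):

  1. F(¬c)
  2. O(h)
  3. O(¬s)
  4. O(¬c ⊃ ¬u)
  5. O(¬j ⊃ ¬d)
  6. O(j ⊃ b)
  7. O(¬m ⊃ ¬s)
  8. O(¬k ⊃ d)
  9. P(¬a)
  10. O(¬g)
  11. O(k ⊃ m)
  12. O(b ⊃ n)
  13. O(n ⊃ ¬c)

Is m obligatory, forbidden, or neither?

Obligatory

F(¬c) at premise 1 means O(c).
Premise 13 is O(n ⊃ ¬c); contrapositively O(c ⊃ ¬n). Since O(c) holds, K gives O(¬n).
Premise 12 is O(b ⊃ n); contrapositively O(¬n ⊃ ¬b). Since O(¬n) holds, K gives O(¬b).
Premise 6 is O(j ⊃ b); contrapositively O(¬b ⊃ ¬j). Since O(¬b) holds, K gives O(¬j).
Premise 5 is O(¬j ⊃ ¬d); since O(¬j), deontic closure gives O(¬d).
The contrapositive of premise 8 (O(¬k ⊃ d)) is O(¬d ⊃ k), and O(¬d) is already established, so O(k).
With premise 11, O(k ⊃ m), the K-axiom yields O(m).
Premises 2, 3, 4, 7, 9, 10 do not contribute to this derivation.
Hence m is obligatory.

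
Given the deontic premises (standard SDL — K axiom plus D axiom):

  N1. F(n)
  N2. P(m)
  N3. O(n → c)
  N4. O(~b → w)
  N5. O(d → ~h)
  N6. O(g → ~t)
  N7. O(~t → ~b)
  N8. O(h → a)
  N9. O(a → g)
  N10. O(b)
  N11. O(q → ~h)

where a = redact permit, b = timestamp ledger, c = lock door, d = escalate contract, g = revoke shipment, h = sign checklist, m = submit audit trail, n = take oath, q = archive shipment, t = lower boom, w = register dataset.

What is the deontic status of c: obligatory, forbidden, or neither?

Neither

Premise 3 is O(n → c), but O(n) is not derivable from the premises, so it does not yield O(c).
No premise or chain of K-axiom applications forces O(c), and none forces O(~c). So c is neither obligatory nor forbidden under these norms.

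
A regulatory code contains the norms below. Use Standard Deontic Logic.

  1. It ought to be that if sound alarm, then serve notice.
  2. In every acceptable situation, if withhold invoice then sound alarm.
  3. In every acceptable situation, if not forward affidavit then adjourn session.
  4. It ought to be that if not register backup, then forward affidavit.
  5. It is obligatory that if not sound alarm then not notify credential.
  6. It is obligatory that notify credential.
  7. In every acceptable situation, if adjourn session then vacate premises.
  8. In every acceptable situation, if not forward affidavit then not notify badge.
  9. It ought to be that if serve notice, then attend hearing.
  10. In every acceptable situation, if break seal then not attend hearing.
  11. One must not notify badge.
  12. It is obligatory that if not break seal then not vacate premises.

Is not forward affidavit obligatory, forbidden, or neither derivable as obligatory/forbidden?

From premise 6 we have O(notify_credential).
Premise 5 is O(¬sound_alarm → ¬notify_credential); contrapositively O(notify_credential → sound_alarm). Since O(notify_credential) holds, K gives O(sound_alarm).
With premise 1, O(sound_alarm → serve_notice), the K-axiom yields O(serve_notice).
Premise 9 is O(serve_notice → attend_hearing); since O(serve_notice), deontic closure gives O(attend_hearing).
Premise 10 is O(break_seal → ¬attend_hearing); contrapositively O(attend_hearing → ¬break_seal). Since O(attend_hearing) holds, K gives O(¬break_seal).
From O(¬break_seal) and premise 12, O(¬break_seal → ¬vacate_premises), we obtain O(¬vacate_premises).
Premise 7, O(adjourn_session → vacate_premises), contraposes to O(¬vacate_premises → ¬adjourn_session); with O(¬vacate_premises) we get O(¬adjourn_session).
Premise 3, O(¬forward_affidavit → adjourn_session), contraposes to O(¬adjourn_session → forward_affidavit); with O(¬adjourn_session) we get O(forward_affidavit).
Premises 2, 4, 8, 11 do not contribute to this derivation.
Thus O(forward_affidavit), which is F(¬forward_affidavit): ¬forward_affidavit is forbidden.

Forbidden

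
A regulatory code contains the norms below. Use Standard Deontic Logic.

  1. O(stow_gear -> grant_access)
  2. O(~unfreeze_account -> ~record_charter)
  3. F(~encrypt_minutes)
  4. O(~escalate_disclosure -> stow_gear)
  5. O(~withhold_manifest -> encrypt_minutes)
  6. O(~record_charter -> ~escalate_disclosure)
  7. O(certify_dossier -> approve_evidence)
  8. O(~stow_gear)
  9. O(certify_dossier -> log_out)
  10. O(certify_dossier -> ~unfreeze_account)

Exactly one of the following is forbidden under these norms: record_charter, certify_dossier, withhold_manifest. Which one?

Premise 8 states O(~stow_gear) outright.
Premise 4, O(~escalate_disclosure -> stow_gear), contraposes to O(~stow_gear -> escalate_disclosure); with O(~stow_gear) we get O(escalate_disclosure).
Premise 6, O(~record_charter -> ~escalate_disclosure), contraposes to O(escalate_disclosure -> record_charter); with O(escalate_disclosure) we get O(record_charter).
Premise 2, O(~unfreeze_account -> ~record_charter), contraposes to O(record_charter -> unfreeze_account); with O(record_charter) we get O(unfreeze_account).
The contrapositive of premise 10 (O(certify_dossier -> ~unfreeze_account)) is O(unfreeze_account -> ~certify_dossier), and O(unfreeze_account) is already established, so O(~certify_dossier).
So O(~certify_dossier) holds, i.e. certify_dossier is forbidden. None of the other listed options is forbidden under the premises.

certify_dossier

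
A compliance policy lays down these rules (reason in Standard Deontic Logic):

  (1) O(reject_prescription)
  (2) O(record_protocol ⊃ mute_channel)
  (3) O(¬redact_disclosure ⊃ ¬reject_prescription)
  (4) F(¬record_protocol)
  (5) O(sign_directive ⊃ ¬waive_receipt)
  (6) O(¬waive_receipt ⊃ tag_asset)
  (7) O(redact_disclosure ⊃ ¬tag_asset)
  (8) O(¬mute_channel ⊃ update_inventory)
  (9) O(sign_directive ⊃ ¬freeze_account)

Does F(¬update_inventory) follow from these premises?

No

Premise 8 is O(¬mute_channel ⊃ update_inventory), but O(¬mute_channel) is not derivable from the premises, so it does not yield O(update_inventory).
No other premise forces O(update_inventory). An ideal world satisfying every premise can still have ¬update_inventory true, so F(¬update_inventory) is not derivable.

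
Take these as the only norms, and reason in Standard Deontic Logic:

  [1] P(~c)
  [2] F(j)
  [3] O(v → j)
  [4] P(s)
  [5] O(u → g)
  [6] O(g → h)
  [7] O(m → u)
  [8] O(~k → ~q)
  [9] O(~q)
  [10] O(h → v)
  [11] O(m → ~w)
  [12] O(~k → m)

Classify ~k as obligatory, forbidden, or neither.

Forbidden

F(j) at premise 2 means O(~j).
The contrapositive of premise 3 (O(v → j)) is O(~j → ~v), and O(~j) is already established, so O(~v).
Premise 10, O(h → v), contraposes to O(~v → ~h); with O(~v) we get O(~h).
The contrapositive of premise 6 (O(g → h)) is O(~h → ~g), and O(~h) is already established, so O(~g).
The contrapositive of premise 5 (O(u → g)) is O(~g → ~u), and O(~g) is already established, so O(~u).
Premise 7, O(m → u), contraposes to O(~u → ~m); with O(~u) we get O(~m).
Premise 12, O(~k → m), contraposes to O(~m → k); with O(~m) we get O(k).
Premises 1, 4, 8, 9, 11 do not contribute to this derivation.
Thus O(k), which is F(~k): ~k is forbidden.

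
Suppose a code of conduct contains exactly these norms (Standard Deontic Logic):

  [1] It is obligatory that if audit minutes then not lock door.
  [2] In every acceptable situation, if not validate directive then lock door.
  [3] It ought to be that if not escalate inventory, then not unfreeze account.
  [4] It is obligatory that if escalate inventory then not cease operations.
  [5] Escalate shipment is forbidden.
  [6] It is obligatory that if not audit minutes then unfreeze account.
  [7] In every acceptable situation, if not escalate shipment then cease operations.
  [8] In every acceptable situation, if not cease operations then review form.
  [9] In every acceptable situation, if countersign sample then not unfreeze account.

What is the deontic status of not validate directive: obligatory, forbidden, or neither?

Forbidden

F(escalate_shipment) at premise 5 means O(¬escalate_shipment).
With premise 7, O(¬escalate_shipment → cease_operations), the K-axiom yields O(cease_operations).
The contrapositive of premise 4 (O(escalate_inventory → ¬cease_operations)) is O(cease_operations → ¬escalate_inventory), and O(cease_operations) is already established, so O(¬escalate_inventory).
Premise 3 is O(¬escalate_inventory → ¬unfreeze_account); since O(¬escalate_inventory), deontic closure gives O(¬unfreeze_account).
The contrapositive of premise 6 (O(¬audit_minutes → unfreeze_account)) is O(¬unfreeze_account → audit_minutes), and O(¬unfreeze_account) is already established, so O(audit_minutes).
Premise 1 is O(audit_minutes → ¬lock_door); since O(audit_minutes), deontic closure gives O(¬lock_door).
The contrapositive of premise 2 (O(¬validate_directive → lock_door)) is O(¬lock_door → validate_directive), and O(¬lock_door) is already established, so O(validate_directive).
Premises 8, 9 do not contribute to this derivation.
Thus O(validate_directive), which is F(¬validate_directive): ¬validate_directive is forbidden.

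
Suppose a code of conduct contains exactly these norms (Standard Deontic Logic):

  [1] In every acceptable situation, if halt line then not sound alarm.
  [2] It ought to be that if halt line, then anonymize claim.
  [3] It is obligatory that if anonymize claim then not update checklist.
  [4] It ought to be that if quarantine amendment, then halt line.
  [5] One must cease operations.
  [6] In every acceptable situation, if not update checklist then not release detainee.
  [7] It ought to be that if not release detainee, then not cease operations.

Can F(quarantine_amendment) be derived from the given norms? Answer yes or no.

Premise 5 states O(cease_operations) outright.
Premise 7, O(¬release_detainee → ¬cease_operations), contraposes to O(cease_operations → release_detainee); with O(cease_operations) we get O(release_detainee).
Premise 6, O(¬update_checklist → ¬release_detainee), contraposes to O(release_detainee → update_checklist); with O(release_detainee) we get O(update_checklist).
Premise 3, O(anonymize_claim → ¬update_checklist), contraposes to O(update_checklist → ¬anonymize_claim); with O(update_checklist) we get O(¬anonymize_claim).
The contrapositive of premise 2 (O(halt_line → anonymize_claim)) is O(¬anonymize_claim → ¬halt_line), and O(¬anonymize_claim) is already established, so O(¬halt_line).
Premise 4, O(quarantine_amendment → halt_line), contraposes to O(¬halt_line → ¬quarantine_amendment); with O(¬halt_line) we get O(¬quarantine_amendment).
Premise 1 does not contribute to this derivation.
So O(¬quarantine_amendment) holds, i.e. F(quarantine_amendment). The claim follows.

Yes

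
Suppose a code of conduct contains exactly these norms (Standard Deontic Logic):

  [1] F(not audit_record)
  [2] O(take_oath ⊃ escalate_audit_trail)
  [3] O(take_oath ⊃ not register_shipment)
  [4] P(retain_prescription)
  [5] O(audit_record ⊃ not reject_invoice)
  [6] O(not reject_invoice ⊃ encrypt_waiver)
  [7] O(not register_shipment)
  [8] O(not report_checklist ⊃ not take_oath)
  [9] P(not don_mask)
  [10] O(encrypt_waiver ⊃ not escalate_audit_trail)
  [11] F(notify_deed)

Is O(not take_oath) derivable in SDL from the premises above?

Premise 1 is F(not audit_record), i.e. O(audit_record).
Applying K to premise 5 (O(audit_record ⊃ not reject_invoice)) and O(audit_record) yields O(not reject_invoice).
Premise 6 is O(not reject_invoice ⊃ encrypt_waiver); since O(not reject_invoice), deontic closure gives O(encrypt_waiver).
Premise 10 is O(encrypt_waiver ⊃ not escalate_audit_trail); since O(encrypt_waiver), deontic closure gives O(not escalate_audit_trail).
Premise 2, O(take_oath ⊃ escalate_audit_trail), contraposes to O(not escalate_audit_trail ⊃ not take_oath); with O(not escalate_audit_trail) we get O(not take_oath).
Premises 3, 4, 7, 8, 9, 11 do not contribute to this derivation.
So O(not take_oath) follows.

Yes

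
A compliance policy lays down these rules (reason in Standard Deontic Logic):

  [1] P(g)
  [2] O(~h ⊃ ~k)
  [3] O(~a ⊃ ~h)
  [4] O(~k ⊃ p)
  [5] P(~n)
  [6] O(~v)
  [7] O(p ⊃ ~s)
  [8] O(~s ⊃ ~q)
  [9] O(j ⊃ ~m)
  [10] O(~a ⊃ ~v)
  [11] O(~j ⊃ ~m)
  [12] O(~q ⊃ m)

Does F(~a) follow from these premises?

By case analysis on j: premise 9 gives O(j ⊃ ~m) and premise 11 gives O(~j ⊃ ~m), so O(~m) either way.
Premise 12 is O(~q ⊃ m); contrapositively O(~m ⊃ q). Since O(~m) holds, K gives O(q).
Premise 8 is O(~s ⊃ ~q); contrapositively O(q ⊃ s). Since O(q) holds, K gives O(s).
The contrapositive of premise 7 (O(p ⊃ ~s)) is O(s ⊃ ~p), and O(s) is already established, so O(~p).
The contrapositive of premise 4 (O(~k ⊃ p)) is O(~p ⊃ k), and O(~p) is already established, so O(k).
Premise 2, O(~h ⊃ ~k), contraposes to O(k ⊃ h); with O(k) we get O(h).
The contrapositive of premise 3 (O(~a ⊃ ~h)) is O(h ⊃ a), and O(h) is already established, so O(a).
Premises 1, 5, 6, 10 do not contribute to this derivation.
So O(a) holds, i.e. F(~a). The claim follows.

Yes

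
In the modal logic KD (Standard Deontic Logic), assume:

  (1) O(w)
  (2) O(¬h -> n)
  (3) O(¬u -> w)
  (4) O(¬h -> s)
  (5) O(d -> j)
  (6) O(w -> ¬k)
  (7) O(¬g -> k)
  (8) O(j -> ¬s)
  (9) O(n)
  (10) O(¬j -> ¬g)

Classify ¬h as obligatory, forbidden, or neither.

From premise 1 we have O(w).
Premise 6 is O(w -> ¬k); since O(w), deontic closure gives O(¬k).
Premise 7 is O(¬g -> k); contrapositively O(¬k -> g). Since O(¬k) holds, K gives O(g).
Premise 10 is O(¬j -> ¬g); contrapositively O(g -> j). Since O(g) holds, K gives O(j).
Applying K to premise 8 (O(j -> ¬s)) and O(j) yields O(¬s).
Premise 4, O(¬h -> s), contraposes to O(¬s -> h); with O(¬s) we get O(h).
Premises 2, 3, 5, 9 do not contribute to this derivation.
Thus O(h), which is F(¬h): ¬h is forbidden.

Forbidden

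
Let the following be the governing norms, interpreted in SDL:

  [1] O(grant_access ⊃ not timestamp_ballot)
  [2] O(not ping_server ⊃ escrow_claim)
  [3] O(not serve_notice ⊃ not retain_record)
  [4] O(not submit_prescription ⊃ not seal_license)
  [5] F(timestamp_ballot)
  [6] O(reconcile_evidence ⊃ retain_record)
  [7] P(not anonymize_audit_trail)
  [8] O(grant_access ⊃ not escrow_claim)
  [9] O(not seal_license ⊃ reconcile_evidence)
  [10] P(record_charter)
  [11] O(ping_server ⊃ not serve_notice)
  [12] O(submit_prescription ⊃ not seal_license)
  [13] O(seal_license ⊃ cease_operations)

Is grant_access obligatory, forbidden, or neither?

Forbidden

By case analysis on not submit_prescription: premise 4 gives O(not submit_prescription ⊃ not seal_license) and premise 12 gives O(submit_prescription ⊃ not seal_license), so O(not seal_license) either way.
Applying K to premise 9 (O(not seal_license ⊃ reconcile_evidence)) and O(not seal_license) yields O(reconcile_evidence).
Premise 6 is O(reconcile_evidence ⊃ retain_record); since O(reconcile_evidence), deontic closure gives O(retain_record).
Premise 3 is O(not serve_notice ⊃ not retain_record); contrapositively O(retain_record ⊃ serve_notice). Since O(retain_record) holds, K gives O(serve_notice).
Premise 11, O(ping_server ⊃ not serve_notice), contraposes to O(serve_notice ⊃ not ping_server); with O(serve_notice) we get O(not ping_server).
With premise 2, O(not ping_server ⊃ escrow_claim), the K-axiom yields O(escrow_claim).
Premise 8 is O(grant_access ⊃ not escrow_claim); contrapositively O(escrow_claim ⊃ not grant_access). Since O(escrow_claim) holds, K gives O(not grant_access).
Premises 1, 5, 7, 10, 13 do not contribute to this derivation.
Thus O(not grant_access), which is F(grant_access): grant_access is forbidden.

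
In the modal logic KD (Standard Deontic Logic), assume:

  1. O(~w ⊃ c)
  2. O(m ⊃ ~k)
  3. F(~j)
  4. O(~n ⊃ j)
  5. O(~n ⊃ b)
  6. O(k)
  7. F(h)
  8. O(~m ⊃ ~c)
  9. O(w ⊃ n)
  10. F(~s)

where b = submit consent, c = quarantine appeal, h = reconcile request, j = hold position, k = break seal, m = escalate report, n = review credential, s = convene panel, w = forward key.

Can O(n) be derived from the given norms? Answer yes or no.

From premise 6 we have O(k).
The contrapositive of premise 2 (O(m ⊃ ~k)) is O(k ⊃ ~m), and O(k) is already established, so O(~m).
From O(~m) and premise 8, O(~m ⊃ ~c), we obtain O(~c).
Premise 1, O(~w ⊃ c), contraposes to O(~c ⊃ w); with O(~c) we get O(w).
Applying K to premise 9 (O(w ⊃ n)) and O(w) yields O(n).
Premises 3, 4, 5, 7, 10 do not contribute to this derivation.
So O(n) follows.

Yes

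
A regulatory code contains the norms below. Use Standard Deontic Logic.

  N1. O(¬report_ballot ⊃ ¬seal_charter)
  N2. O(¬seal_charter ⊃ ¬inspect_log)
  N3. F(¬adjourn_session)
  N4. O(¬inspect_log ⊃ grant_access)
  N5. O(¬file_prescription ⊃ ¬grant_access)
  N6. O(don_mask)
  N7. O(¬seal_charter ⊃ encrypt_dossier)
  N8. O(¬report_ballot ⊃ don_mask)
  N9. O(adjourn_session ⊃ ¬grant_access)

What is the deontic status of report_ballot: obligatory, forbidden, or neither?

Premise 3, F(¬adjourn_session), is equivalent to O(adjourn_session).
Premise 9 is O(adjourn_session ⊃ ¬grant_access); since O(adjourn_session), deontic closure gives O(¬grant_access).
The contrapositive of premise 4 (O(¬inspect_log ⊃ grant_access)) is O(¬grant_access ⊃ inspect_log), and O(¬grant_access) is already established, so O(inspect_log).
Premise 2 is O(¬seal_charter ⊃ ¬inspect_log); contrapositively O(inspect_log ⊃ seal_charter). Since O(inspect_log) holds, K gives O(seal_charter).
Premise 1, O(¬report_ballot ⊃ ¬seal_charter), contraposes to O(seal_charter ⊃ report_ballot); with O(seal_charter) we get O(report_ballot).
Premises 5, 6, 7, 8 do not contribute to this derivation.
Hence report_ballot is obligatory.

Obligatory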